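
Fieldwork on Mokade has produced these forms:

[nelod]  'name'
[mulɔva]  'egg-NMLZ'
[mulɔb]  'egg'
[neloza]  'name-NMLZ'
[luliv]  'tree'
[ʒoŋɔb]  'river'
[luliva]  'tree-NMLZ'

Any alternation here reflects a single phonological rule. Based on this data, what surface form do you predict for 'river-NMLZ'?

In [mulɔb] and [mulɔva] the final segment of 'egg' alternates: [b] ~ [v].
Compare 'tree', with invariant [v] in [luliv] and [luliva]: an analysis with underlying /v/ and a rule producing [b] in isolation would wrongly predict alternation here too.
So /b/ is underlying, and a rule of intervocalic spirantization — voiced stops become fricatives between vowels — gives [v].
From [ʒoŋɔb] the stem 'river' is /ʒoŋɔb/; between vowels this yields [ʒoŋɔva].

[ʒoŋɔva]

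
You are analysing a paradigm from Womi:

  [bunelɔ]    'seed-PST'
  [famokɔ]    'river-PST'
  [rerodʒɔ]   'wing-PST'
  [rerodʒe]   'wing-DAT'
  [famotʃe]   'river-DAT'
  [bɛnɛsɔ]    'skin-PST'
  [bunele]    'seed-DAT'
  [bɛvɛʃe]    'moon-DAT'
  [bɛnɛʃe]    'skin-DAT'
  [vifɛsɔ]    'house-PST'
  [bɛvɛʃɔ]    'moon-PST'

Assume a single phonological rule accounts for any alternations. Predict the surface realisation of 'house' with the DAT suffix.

'skin' shows [ʃ] ~ [s] at the end of the stem ([bɛnɛʃe] vs [bɛnɛsɔ]).
The stem 'moon' ([bɛvɛʃe], [bɛvɛʃɔ]) shows [ʃ] unchanged in both environments, so [ʃ] cannot be basic with [s] derived before the PST suffix.
Therefore /s/ is basic and [ʃ] is derived by palatalization before a front vowel (/k/ and /s/ become palato-alveolar [tʃ] and [ʃ] before a front vowel).
From [vifɛsɔ] the stem 'house' is /vifɛs/; before a front vowel this yields [vifɛʃe].

[vifɛʃe]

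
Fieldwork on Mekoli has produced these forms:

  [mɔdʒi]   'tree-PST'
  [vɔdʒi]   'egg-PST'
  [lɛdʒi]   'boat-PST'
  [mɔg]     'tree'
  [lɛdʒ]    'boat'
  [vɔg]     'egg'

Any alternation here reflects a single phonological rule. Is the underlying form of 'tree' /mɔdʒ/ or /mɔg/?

In [mɔdʒi] and [mɔg] the final segment of 'tree' alternates: [dʒ] ~ [g].
If /dʒ/ were underlying and a rule turned it into [g] in isolation, 'boat' would also alternate; but it has [dʒ] in both [lɛdʒi] and [lɛdʒ].
Therefore /g/ is basic and [dʒ] is derived by palatalization before a front vowel (/g/ becomes palato-alveolar [dʒ] before a front vowel).

/mɔg/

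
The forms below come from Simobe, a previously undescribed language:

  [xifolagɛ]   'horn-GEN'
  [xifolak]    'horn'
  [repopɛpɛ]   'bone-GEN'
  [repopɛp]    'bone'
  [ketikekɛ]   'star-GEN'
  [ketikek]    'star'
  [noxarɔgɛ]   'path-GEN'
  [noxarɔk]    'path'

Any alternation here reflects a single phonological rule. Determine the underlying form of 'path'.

/noxarɔg/

The root 'path' surfaces as [noxarɔgɛ] and [noxarɔk], with a stem-final [g] ~ [k] alternation.
If /k/ were underlying and a rule turned it into [g] before the GEN suffix, 'star' would also alternate; but it has [k] in both [ketikekɛ] and [ketikek].
So /g/ is underlying, and a rule of word-final obstruent devoicing — voiced obstruents become voiceless word-finally — gives [k].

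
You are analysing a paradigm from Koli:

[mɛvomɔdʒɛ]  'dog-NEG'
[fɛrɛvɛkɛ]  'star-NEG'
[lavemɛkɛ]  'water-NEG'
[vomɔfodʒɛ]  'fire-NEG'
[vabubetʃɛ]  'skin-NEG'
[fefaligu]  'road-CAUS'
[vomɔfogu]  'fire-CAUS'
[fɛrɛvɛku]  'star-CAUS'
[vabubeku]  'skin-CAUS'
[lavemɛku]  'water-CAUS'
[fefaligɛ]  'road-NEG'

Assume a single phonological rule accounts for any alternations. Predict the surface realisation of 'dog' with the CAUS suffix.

'fire' shows [g] ~ [dʒ] at the end of the stem ([vomɔfogu] vs [vomɔfodʒɛ]).
But 'road' keeps [g] in both environments ([fefaligu], [fefaligɛ]), so there is no rule changing /g/ to [dʒ] before the NEG suffix.
So /dʒ/ is underlying, and a rule of depalatalization — palato-alveolar /tʃ/ and /dʒ/ become [k] and [g] when no front vowel follows — gives [g].
The one attested form of 'dog', [mɛvomɔdʒɛ], shows underlying /mɛvomɔdʒ/. Applying the same rule when no front vowel follows gives [mɛvomɔgu].

[mɛvomɔgu]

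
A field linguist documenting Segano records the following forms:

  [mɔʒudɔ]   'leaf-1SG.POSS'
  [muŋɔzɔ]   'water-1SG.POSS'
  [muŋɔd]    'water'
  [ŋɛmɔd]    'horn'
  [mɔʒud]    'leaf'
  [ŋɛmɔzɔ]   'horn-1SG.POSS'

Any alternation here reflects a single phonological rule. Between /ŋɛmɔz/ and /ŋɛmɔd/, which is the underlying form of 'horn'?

The root 'horn' surfaces as [ŋɛmɔd] and [ŋɛmɔzɔ], with a stem-final [d] ~ [z] alternation.
If /d/ were underlying and a rule turned it into [z] before the 1SG.POSS suffix, 'leaf' would also alternate; but it has [d] in both [mɔʒud] and [mɔʒudɔ].
The underlying segment must be /z/; voiced fricatives become stops word-finally, yielding [d] there.

/ŋɛmɔz/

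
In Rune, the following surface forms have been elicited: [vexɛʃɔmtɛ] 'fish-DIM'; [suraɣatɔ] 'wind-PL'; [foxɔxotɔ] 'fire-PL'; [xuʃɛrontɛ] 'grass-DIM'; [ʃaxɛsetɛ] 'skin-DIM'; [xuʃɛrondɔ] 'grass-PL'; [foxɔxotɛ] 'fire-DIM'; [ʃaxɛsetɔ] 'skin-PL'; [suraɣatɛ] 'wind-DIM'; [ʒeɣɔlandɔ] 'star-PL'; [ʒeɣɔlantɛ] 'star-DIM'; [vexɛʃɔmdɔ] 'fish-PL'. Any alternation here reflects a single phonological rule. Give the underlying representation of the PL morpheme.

The PL morpheme has two allomorphs, [-dɔ] and [-tɔ].
By contrast the DIM suffix keeps its initial [t] throughout — that segment must be underlying.
So the underlying form is /-dɔ/, and voiced stops become voiceless after a vowel.

/-dɔ/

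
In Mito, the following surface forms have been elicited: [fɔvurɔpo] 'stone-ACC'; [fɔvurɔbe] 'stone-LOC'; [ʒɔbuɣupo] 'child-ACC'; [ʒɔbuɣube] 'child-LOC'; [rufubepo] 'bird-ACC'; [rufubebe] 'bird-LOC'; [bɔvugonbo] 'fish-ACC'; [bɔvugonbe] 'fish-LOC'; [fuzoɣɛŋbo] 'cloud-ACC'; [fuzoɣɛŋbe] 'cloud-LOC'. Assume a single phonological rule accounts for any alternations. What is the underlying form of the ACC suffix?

The ACC suffix surfaces as [-bo] and [-po], depending on the final segment of the stem.
The LOC suffix, which begins with [b], is invariant after every stem; so [b] is not altered by any rule here.
So the underlying form is /-po/, and voiceless stops become voiced after a nasal.

/-po/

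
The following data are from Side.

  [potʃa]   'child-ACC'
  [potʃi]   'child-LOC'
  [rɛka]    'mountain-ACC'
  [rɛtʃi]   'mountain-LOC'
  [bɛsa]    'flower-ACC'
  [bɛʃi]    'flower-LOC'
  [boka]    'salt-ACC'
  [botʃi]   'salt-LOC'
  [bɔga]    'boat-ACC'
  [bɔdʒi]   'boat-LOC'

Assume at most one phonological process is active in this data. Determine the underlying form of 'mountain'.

/rɛk/

The root 'mountain' surfaces as [rɛka] and [rɛtʃi], with a stem-final [k] ~ [tʃ] alternation.
But 'child' keeps [tʃ] in both environments ([potʃa], [potʃi]), so there is no rule changing /tʃ/ to [k] before the ACC suffix.
The underlying segment must be /k/; /k/, /g/ and /s/ become palato-alveolar [tʃ], [dʒ] and [ʃ] before a front vowel, yielding [tʃ] there.
So 'mountain' = /rɛk/.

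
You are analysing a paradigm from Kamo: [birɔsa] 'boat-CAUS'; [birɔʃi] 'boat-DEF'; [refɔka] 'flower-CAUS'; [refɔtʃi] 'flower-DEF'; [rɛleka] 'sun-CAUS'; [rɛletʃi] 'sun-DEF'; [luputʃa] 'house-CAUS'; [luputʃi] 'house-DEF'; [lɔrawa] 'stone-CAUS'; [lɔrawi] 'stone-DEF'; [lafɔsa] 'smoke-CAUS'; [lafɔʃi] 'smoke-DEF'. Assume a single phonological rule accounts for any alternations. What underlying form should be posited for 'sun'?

'sun' shows [k] ~ [tʃ] at the end of the stem ([rɛleka] vs [rɛletʃi]).
But 'house' keeps [tʃ] in both environments ([luputʃa], [luputʃi]), so there is no rule changing /tʃ/ to [k] before the CAUS suffix.
The underlying segment must be /k/; /k/ and /s/ become palato-alveolar [tʃ] and [ʃ] before a front vowel, yielding [tʃ] there.

/rɛlek/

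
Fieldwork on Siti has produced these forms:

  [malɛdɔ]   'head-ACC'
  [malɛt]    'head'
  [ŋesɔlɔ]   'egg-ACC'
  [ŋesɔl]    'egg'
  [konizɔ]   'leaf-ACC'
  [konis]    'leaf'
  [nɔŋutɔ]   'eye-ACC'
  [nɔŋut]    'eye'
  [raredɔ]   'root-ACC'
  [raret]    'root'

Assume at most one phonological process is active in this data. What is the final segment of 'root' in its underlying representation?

'root' shows [d] ~ [t] at the end of the stem ([raredɔ] vs [raret]).
If /t/ were underlying and a rule turned it into [d] before the ACC suffix, 'eye' would also alternate; but it has [t] in both [nɔŋutɔ] and [nɔŋut].
The alternation reflects word-final obstruent devoicing: voiced obstruents become voiceless word-finally. /d/ is underlying.

/d/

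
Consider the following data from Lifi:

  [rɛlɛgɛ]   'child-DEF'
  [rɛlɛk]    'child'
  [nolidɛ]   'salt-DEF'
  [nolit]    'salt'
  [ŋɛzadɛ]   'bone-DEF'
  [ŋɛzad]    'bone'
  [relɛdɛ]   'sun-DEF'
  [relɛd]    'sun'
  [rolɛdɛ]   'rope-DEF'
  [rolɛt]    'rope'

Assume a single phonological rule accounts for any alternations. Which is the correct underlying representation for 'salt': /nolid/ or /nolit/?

/nolit/

In [nolidɛ] and [nolit] the final segment of 'salt' alternates: [d] ~ [t].
Compare 'sun', with invariant [d] in [relɛdɛ] and [relɛd]: an analysis with underlying /d/ and a rule producing [t] in isolation would wrongly predict alternation here too.
The underlying segment must be /t/; voiceless stops become voiced between vowels, yielding [d] there.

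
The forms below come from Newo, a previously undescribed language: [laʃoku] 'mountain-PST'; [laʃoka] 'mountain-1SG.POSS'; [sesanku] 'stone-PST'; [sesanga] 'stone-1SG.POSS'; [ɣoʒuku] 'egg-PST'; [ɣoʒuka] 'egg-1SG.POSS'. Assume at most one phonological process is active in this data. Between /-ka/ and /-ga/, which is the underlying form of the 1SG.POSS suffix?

The 1SG.POSS suffix surfaces as [-ga] and [-ka], depending on the final segment of the stem.
The PST suffix, which begins with [k], is invariant after every stem; so [k] is not altered by any rule here.
So the underlying form is /-ga/, and voiced stops become voiceless after a vowel.

/-ga/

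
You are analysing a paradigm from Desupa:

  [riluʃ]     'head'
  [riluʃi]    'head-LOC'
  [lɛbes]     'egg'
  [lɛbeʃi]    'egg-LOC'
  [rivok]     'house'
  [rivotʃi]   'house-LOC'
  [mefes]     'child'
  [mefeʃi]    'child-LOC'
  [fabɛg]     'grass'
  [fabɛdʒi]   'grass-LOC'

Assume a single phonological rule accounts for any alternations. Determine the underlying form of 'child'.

/mefes/

'child' shows [s] ~ [ʃ] at the end of the stem ([mefes] vs [mefeʃi]).
But 'head' keeps [ʃ] in both environments ([riluʃ], [riluʃi]), so there is no rule changing /ʃ/ to [s] in isolation.
The alternation reflects palatalization before a front vowel: /k/, /g/ and /s/ become palato-alveolar [tʃ], [dʒ] and [ʃ] before a front vowel. /s/ is underlying.
Hence 'child' is /mefes/ underlyingly.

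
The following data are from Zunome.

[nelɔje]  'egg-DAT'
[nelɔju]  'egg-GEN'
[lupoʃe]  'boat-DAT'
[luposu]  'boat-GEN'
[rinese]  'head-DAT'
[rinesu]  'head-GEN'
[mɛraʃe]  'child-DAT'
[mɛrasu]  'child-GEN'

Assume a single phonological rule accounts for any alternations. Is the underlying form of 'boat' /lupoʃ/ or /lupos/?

/lupoʃ/

'boat' shows [ʃ] ~ [s] at the end of the stem ([lupoʃe] vs [luposu]).
The stem 'head' ([rinese], [rinesu]) shows [s] unchanged in both environments, so [s] cannot be basic with [ʃ] derived before the DAT suffix.
The underlying segment must be /ʃ/; palato-alveolar /ʃ/ becomes [s] when no front vowel follows, yielding [s] there.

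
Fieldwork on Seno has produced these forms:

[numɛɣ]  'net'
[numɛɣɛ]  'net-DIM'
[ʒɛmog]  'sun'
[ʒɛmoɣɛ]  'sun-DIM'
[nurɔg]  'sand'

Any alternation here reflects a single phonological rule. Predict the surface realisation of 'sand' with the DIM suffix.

The root 'sun' surfaces as [ʒɛmog] and [ʒɛmoɣɛ], with a stem-final [g] ~ [ɣ] alternation.
Compare 'net', with invariant [ɣ] in [numɛɣ] and [numɛɣɛ]: an analysis with underlying /ɣ/ and a rule producing [g] in isolation would wrongly predict alternation here too.
So /g/ is underlying, and a rule of intervocalic spirantization — voiced stops become fricatives between vowels — gives [ɣ].
The one attested form of 'sand', [nurɔg], shows underlying /nurɔg/. Applying the same rule between vowels gives [nurɔɣɛ].

[nurɔɣɛ]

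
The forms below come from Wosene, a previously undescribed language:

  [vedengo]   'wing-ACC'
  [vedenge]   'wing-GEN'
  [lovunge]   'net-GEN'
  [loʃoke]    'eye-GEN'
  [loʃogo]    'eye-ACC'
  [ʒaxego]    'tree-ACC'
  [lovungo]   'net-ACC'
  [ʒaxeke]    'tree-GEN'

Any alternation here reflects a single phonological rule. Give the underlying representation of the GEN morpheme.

The GEN suffix surfaces as [-ge] and [-ke], depending on the final segment of the stem.
By contrast the ACC suffix keeps its initial [g] throughout — that segment must be underlying.
So the underlying form is /-ke/, and voiceless stops become voiced after a nasal.

/-ke/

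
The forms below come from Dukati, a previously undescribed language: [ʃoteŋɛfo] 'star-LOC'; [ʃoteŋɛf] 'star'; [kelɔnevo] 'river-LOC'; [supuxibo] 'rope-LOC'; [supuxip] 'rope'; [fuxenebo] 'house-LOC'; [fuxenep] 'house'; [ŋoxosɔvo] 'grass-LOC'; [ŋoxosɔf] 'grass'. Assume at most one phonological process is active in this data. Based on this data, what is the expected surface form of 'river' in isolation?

[kelɔnef]

The stem for 'grass' ends in [v] in [ŋoxosɔvo] but [f] in [ŋoxosɔf].
The stem 'star' ([ʃoteŋɛfo], [ʃoteŋɛf]) shows [f] unchanged in both environments, so [f] cannot be basic with [v] derived before the LOC suffix.
The alternation reflects word-final obstruent devoicing: voiced obstruents become voiceless word-finally. /v/ is underlying.
The one attested form of 'river', [kelɔnevo], shows underlying /kelɔnev/. Applying the same rule word-finally gives [kelɔnef].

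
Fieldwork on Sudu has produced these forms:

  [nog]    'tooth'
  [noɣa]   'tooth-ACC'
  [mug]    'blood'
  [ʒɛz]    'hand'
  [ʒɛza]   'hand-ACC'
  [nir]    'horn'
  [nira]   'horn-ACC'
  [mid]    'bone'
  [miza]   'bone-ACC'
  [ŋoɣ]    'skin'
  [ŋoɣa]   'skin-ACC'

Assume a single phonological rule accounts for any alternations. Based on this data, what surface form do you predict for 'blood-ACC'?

In [nog] and [noɣa] the final segment of 'tooth' alternates: [g] ~ [ɣ].
If /ɣ/ were underlying and a rule turned it into [g] in isolation, 'skin' would also alternate; but it has [ɣ] in both [ŋoɣ] and [ŋoɣa].
So /g/ is underlying, and a rule of intervocalic spirantization — voiced stops become fricatives between vowels — gives [ɣ].
The one attested form of 'blood', [mug], shows underlying /mug/. Applying the same rule between vowels gives [muɣa].

[muɣa]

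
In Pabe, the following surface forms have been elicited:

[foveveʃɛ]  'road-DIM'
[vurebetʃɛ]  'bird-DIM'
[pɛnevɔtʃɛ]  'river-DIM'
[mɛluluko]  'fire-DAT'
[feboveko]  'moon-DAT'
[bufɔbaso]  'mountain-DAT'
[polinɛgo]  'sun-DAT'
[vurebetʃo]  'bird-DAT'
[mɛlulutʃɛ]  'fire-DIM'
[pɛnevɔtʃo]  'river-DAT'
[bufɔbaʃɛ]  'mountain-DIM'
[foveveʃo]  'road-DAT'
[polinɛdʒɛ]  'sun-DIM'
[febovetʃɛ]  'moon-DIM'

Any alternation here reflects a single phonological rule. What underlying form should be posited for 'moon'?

The stem for 'moon' ends in [k] in [feboveko] but [tʃ] in [febovetʃɛ].
But 'river' keeps [tʃ] in both environments ([pɛnevɔtʃo], [pɛnevɔtʃɛ]), so there is no rule changing /tʃ/ to [k] before the DAT suffix.
The alternation reflects palatalization before a front vowel: /k/, /g/ and /s/ become palato-alveolar [tʃ], [dʒ] and [ʃ] before a front vowel. /k/ is underlying.

/febovek/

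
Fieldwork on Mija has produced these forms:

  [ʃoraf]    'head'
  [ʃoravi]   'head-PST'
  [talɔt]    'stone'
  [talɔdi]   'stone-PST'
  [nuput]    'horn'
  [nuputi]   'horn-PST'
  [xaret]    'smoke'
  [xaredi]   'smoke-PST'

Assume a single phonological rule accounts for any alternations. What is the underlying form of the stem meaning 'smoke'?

The stem for 'smoke' ends in [t] in [xaret] but [d] in [xaredi].
Compare 'horn', with invariant [t] in [nuput] and [nuputi]: an analysis with underlying /t/ and a rule producing [d] before the PST suffix would wrongly predict alternation here too.
The alternation reflects word-final obstruent devoicing: voiced obstruents become voiceless word-finally. /d/ is underlying.
Hence 'smoke' is /xared/ underlyingly.

/xared/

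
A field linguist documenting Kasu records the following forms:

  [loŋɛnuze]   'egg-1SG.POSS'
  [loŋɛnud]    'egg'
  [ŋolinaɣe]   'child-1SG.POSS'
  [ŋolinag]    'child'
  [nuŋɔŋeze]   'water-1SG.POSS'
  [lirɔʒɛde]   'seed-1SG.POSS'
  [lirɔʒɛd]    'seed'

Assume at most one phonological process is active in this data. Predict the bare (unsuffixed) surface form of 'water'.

[nuŋɔŋed]

'egg' shows [z] ~ [d] at the end of the stem ([loŋɛnuze] vs [loŋɛnud]).
But 'seed' keeps [d] in both environments ([lirɔʒɛde], [lirɔʒɛd]), so there is no rule changing /d/ to [z] before the 1SG.POSS suffix.
The alternation reflects word-final hardening: voiced fricatives become stops word-finally. /z/ is underlying.
The one attested form of 'water', [nuŋɔŋeze], shows underlying /nuŋɔŋez/. Applying the same rule word-finally gives [nuŋɔŋed].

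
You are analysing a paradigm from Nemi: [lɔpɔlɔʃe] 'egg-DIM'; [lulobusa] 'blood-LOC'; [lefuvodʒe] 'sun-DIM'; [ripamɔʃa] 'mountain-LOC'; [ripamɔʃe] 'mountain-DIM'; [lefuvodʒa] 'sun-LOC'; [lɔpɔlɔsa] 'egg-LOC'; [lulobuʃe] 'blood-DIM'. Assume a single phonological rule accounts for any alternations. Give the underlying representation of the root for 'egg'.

The stem for 'egg' ends in [ʃ] in [lɔpɔlɔʃe] but [s] in [lɔpɔlɔsa].
Compare 'mountain', with invariant [ʃ] in [ripamɔʃe] and [ripamɔʃa]: an analysis with underlying /ʃ/ and a rule producing [s] before the LOC suffix would wrongly predict alternation here too.
So /s/ is underlying, and a rule of palatalization before a front vowel — /s/ becomes palato-alveolar [ʃ] before a front vowel — gives [ʃ].

/lɔpɔlɔs/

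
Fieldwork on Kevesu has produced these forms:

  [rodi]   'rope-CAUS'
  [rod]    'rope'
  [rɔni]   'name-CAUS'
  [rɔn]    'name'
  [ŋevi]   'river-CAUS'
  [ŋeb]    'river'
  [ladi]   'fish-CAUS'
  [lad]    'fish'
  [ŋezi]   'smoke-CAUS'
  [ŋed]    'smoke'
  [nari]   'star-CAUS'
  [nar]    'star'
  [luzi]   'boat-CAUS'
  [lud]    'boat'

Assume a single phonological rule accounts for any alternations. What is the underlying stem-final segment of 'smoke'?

The root 'smoke' surfaces as [ŋezi] and [ŋed], with a stem-final [z] ~ [d] alternation.
But 'rope' keeps [d] in both environments ([rodi], [rod]), so there is no rule changing /d/ to [z] before the CAUS suffix.
The alternation reflects word-final hardening: voiced fricatives become stops word-finally. /z/ is underlying.

/z/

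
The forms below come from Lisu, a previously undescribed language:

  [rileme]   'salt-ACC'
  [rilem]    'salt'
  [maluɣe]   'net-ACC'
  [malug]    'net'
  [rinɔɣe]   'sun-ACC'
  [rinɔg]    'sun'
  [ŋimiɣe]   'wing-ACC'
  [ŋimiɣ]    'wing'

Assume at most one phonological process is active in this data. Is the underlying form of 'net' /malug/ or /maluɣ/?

The stem for 'net' ends in [ɣ] in [maluɣe] but [g] in [malug].
But 'wing' keeps [ɣ] in both environments ([ŋimiɣe], [ŋimiɣ]), so there is no rule changing /ɣ/ to [g] in isolation.
So /g/ is underlying, and a rule of intervocalic spirantization — voiced stops become fricatives between vowels — gives [ɣ].

/malug/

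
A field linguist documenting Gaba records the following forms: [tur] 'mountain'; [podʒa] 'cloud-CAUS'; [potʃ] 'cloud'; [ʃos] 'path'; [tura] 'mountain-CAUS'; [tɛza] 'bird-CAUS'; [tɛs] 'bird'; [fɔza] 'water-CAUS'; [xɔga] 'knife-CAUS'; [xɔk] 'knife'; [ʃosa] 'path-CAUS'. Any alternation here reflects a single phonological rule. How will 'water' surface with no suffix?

The stem for 'bird' ends in [s] in [tɛs] but [z] in [tɛza].
If /s/ were underlying and a rule turned it into [z] before the CAUS suffix, 'path' would also alternate; but it has [s] in both [ʃos] and [ʃosa].
The underlying segment must be /z/; voiced obstruents become voiceless word-finally, yielding [s] there.
The one attested form of 'water', [fɔza], shows underlying /fɔz/. Applying the same rule word-finally gives [fɔs].

[fɔs]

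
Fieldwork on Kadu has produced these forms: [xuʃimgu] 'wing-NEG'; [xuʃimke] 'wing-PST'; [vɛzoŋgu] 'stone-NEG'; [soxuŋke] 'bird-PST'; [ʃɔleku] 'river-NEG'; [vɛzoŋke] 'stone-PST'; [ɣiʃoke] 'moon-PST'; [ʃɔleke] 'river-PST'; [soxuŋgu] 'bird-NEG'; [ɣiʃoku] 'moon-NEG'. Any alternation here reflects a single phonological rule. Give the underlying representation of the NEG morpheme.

The NEG suffix surfaces as [-gu] and [-ku], depending on the final segment of the stem.
By contrast the PST suffix keeps its initial [k] throughout — that segment must be underlying.
The NEG suffix is therefore /-gu/ underlyingly, with post-vocalic devoicing: voiced stops become voiceless after a vowel.

/-gu/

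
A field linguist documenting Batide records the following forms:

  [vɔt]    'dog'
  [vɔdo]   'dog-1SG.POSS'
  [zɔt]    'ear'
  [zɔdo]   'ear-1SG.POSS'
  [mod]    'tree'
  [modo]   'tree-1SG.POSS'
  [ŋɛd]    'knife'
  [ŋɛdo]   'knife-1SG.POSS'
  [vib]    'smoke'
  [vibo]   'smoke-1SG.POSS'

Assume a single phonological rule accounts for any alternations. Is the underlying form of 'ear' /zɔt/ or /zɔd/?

/zɔt/

The root 'ear' surfaces as [zɔt] and [zɔdo], with a stem-final [t] ~ [d] alternation.
The stem 'knife' ([ŋɛd], [ŋɛdo]) shows [d] unchanged in both environments, so [d] cannot be basic with [t] derived in isolation.
The underlying segment must be /t/; voiceless stops become voiced between vowels, yielding [d] there.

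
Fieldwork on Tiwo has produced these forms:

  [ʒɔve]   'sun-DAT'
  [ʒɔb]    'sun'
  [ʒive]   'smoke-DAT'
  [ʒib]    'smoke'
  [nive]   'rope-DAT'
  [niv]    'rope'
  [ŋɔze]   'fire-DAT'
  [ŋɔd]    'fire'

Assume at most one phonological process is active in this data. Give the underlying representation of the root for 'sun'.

/ʒɔb/

'sun' shows [v] ~ [b] at the end of the stem ([ʒɔve] vs [ʒɔb]).
But 'rope' keeps [v] in both environments ([nive], [niv]), so there is no rule changing /v/ to [b] in isolation.
The underlying segment must be /b/; voiced stops become fricatives between vowels, yielding [v] there.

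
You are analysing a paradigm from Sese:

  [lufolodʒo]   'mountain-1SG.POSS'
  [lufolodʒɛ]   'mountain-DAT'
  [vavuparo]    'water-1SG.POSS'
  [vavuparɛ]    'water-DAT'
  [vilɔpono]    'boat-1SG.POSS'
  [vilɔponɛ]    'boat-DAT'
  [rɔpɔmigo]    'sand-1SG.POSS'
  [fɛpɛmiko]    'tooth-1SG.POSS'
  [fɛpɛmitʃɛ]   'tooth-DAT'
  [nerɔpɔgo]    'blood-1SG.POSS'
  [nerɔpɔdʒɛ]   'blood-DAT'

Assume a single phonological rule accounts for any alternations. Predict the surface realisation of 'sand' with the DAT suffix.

'blood' shows [g] ~ [dʒ] at the end of the stem ([nerɔpɔgo] vs [nerɔpɔdʒɛ]).
The stem 'mountain' ([lufolodʒo], [lufolodʒɛ]) shows [dʒ] unchanged in both environments, so [dʒ] cannot be basic with [g] derived before the 1SG.POSS suffix.
So /g/ is underlying, and a rule of palatalization before a front vowel — /k/ and /g/ become palato-alveolar [tʃ] and [dʒ] before a front vowel — gives [dʒ].
The one attested form of 'sand', [rɔpɔmigo], shows underlying /rɔpɔmig/. Applying the same rule before a front vowel gives [rɔpɔmidʒɛ].

[rɔpɔmidʒɛ]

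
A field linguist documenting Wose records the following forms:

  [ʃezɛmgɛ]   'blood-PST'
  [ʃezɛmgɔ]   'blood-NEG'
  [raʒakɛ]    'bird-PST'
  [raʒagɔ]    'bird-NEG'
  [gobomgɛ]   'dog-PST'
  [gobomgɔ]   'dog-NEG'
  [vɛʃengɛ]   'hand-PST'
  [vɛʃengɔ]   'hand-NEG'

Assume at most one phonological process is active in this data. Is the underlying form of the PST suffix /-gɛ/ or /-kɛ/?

The PST suffix surfaces as [-gɛ] and [-kɛ], depending on the final segment of the stem.
The NEG suffix, which begins with [g], is invariant after every stem; so [g] is not altered by any rule here.
So the underlying form is /-kɛ/, and voiceless stops become voiced after a nasal.

/-kɛ/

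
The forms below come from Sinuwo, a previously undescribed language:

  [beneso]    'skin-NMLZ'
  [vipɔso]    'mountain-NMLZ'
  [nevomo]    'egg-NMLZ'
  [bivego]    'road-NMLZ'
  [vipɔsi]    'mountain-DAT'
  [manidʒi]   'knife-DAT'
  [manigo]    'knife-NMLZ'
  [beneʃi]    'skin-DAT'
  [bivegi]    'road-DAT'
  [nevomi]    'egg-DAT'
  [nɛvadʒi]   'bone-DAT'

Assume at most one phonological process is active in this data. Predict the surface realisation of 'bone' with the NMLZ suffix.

'knife' shows [g] ~ [dʒ] at the end of the stem ([manigo] vs [manidʒi]).
But 'road' keeps [g] in both environments ([bivego], [bivegi]), so there is no rule changing /g/ to [dʒ] before the DAT suffix.
The alternation reflects depalatalization: palato-alveolar /dʒ/ and /ʃ/ become [g] and [s] when no front vowel follows. /dʒ/ is underlying.
From [nɛvadʒi] the stem 'bone' is /nɛvadʒ/; when no front vowel follows this yields [nɛvago].

[nɛvago]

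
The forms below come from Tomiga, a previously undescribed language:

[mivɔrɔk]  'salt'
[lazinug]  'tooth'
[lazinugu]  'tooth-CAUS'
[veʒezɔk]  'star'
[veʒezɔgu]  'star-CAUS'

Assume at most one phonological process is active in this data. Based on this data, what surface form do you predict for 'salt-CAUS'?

[mivɔrɔgu]

The stem for 'star' ends in [k] in [veʒezɔk] but [g] in [veʒezɔgu].
But 'tooth' keeps [g] in both environments ([lazinug], [lazinugu]), so there is no rule changing /g/ to [k] in isolation.
So /k/ is underlying, and a rule of intervocalic voicing — voiceless stops become voiced between vowels — gives [g].
From [mivɔrɔk] the stem 'salt' is /mivɔrɔk/; between vowels this yields [mivɔrɔgu].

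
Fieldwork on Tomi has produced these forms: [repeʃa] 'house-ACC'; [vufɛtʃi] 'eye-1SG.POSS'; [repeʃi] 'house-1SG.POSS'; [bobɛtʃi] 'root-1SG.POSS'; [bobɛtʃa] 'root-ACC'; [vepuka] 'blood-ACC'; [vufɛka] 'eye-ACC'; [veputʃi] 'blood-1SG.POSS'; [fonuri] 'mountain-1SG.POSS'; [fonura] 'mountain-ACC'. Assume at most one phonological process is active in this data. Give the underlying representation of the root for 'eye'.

/vufɛk/

The root 'eye' surfaces as [vufɛka] and [vufɛtʃi], with a stem-final [k] ~ [tʃ] alternation.
Compare 'root', with invariant [tʃ] in [bobɛtʃa] and [bobɛtʃi]: an analysis with underlying /tʃ/ and a rule producing [k] before the ACC suffix would wrongly predict alternation here too.
The alternation reflects palatalization before a front vowel: /k/ becomes palato-alveolar [tʃ] before a front vowel. /k/ is underlying.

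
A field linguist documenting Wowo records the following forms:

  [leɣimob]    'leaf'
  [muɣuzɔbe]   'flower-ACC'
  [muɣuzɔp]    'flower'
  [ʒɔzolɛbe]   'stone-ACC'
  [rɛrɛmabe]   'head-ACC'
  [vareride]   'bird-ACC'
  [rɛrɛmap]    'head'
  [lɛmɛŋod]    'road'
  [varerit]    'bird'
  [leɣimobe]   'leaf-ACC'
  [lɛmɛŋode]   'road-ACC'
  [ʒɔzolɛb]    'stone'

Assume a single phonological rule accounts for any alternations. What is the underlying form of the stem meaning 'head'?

'head' shows [b] ~ [p] at the end of the stem ([rɛrɛmabe] vs [rɛrɛmap]).
But 'leaf' keeps [b] in both environments ([leɣimobe], [leɣimob]), so there is no rule changing /b/ to [p] in isolation.
The underlying segment must be /p/; voiceless stops become voiced between vowels, yielding [b] there.
The underlying form of 'head' is therefore /rɛrɛmap/.

/rɛrɛmap/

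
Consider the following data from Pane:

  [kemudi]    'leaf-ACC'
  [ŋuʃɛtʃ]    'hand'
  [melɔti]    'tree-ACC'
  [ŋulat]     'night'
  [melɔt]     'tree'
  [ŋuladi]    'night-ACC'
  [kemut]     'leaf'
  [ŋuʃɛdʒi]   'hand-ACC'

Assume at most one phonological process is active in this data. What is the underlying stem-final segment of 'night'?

/d/

'night' shows [d] ~ [t] at the end of the stem ([ŋuladi] vs [ŋulat]).
The stem 'tree' ([melɔti], [melɔt]) shows [t] unchanged in both environments, so [t] cannot be basic with [d] derived before the ACC suffix.
The underlying segment must be /d/; voiced obstruents become voiceless word-finally, yielding [t] there.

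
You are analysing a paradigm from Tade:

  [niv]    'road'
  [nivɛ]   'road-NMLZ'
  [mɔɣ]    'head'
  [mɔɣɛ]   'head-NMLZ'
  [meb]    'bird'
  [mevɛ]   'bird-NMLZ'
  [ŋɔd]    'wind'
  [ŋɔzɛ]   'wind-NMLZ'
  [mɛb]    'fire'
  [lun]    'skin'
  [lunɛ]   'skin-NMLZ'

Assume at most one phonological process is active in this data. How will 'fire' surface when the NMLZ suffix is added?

[mɛvɛ]

'bird' shows [b] ~ [v] at the end of the stem ([meb] vs [mevɛ]).
Compare 'road', with invariant [v] in [niv] and [nivɛ]: an analysis with underlying /v/ and a rule producing [b] in isolation would wrongly predict alternation here too.
The alternation reflects intervocalic spirantization: voiced stops become fricatives between vowels. /b/ is underlying.
The one attested form of 'fire', [mɛb], shows underlying /mɛb/. Applying the same rule between vowels gives [mɛvɛ].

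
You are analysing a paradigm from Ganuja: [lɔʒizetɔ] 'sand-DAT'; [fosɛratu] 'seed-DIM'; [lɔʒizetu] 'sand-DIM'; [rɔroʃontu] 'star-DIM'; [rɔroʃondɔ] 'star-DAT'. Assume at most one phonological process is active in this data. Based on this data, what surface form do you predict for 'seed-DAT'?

[fosɛratɔ]

The DAT morpheme has two allomorphs, [-dɔ] and [-tɔ].
The DIM suffix, which begins with [t], is invariant after every stem; so [t] is not altered by any rule here.
So the underlying form is /-dɔ/, and voiced stops become voiceless after a vowel.
After 'seed', which ends in a vowel, the suffix surfaces as [-tɔ], giving [fosɛratɔ].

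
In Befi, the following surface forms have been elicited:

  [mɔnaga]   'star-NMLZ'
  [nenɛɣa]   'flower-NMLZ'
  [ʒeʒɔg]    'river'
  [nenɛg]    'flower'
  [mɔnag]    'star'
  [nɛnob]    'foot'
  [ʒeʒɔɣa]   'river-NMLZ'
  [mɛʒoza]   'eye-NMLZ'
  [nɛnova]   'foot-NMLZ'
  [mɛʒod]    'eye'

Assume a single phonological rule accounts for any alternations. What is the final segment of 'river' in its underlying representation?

The root 'river' surfaces as [ʒeʒɔg] and [ʒeʒɔɣa], with a stem-final [g] ~ [ɣ] alternation.
Compare 'star', with invariant [g] in [mɔnag] and [mɔnaga]: an analysis with underlying /g/ and a rule producing [ɣ] before the NMLZ suffix would wrongly predict alternation here too.
The underlying segment must be /ɣ/; voiced fricatives become stops word-finally, yielding [g] there.

/ɣ/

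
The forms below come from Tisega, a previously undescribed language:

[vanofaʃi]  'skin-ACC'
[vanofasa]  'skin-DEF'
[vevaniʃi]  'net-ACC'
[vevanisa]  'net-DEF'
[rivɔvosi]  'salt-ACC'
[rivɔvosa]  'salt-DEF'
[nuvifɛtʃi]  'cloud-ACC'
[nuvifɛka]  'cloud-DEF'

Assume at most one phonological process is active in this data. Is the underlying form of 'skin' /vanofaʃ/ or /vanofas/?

In [vanofaʃi] and [vanofasa] the final segment of 'skin' alternates: [ʃ] ~ [s].
Compare 'salt', with invariant [s] in [rivɔvosi] and [rivɔvosa]: an analysis with underlying /s/ and a rule producing [ʃ] before the ACC suffix would wrongly predict alternation here too.
The alternation reflects depalatalization: palato-alveolar /tʃ/ and /ʃ/ become [k] and [s] when no front vowel follows. /ʃ/ is underlying.

/vanofaʃ/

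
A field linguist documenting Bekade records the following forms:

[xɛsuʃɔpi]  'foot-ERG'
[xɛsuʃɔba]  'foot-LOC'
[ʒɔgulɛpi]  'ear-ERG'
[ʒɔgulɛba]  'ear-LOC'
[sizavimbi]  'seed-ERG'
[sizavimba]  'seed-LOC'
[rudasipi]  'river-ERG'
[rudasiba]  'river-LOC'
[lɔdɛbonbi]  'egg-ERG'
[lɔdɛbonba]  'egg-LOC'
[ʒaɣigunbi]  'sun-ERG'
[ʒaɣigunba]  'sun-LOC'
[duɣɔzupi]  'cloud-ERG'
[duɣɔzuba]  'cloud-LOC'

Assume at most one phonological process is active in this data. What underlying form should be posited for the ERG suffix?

The ERG morpheme has two allomorphs, [-bi] and [-pi].
By contrast the LOC suffix keeps its initial [b] throughout — that segment must be underlying.
The ERG suffix is therefore /-pi/ underlyingly, with post-nasal voicing: voiceless stops become voiced after a nasal.

/-pi/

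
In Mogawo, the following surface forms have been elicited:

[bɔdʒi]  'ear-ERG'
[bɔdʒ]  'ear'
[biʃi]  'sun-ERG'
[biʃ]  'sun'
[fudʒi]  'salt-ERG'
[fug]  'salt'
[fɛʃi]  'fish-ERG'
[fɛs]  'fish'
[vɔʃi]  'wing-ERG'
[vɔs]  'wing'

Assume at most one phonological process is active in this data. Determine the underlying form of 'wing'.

/vɔs/

In [vɔʃi] and [vɔs] the final segment of 'wing' alternates: [ʃ] ~ [s].
The stem 'sun' ([biʃi], [biʃ]) shows [ʃ] unchanged in both environments, so [ʃ] cannot be basic with [s] derived in isolation.
Therefore /s/ is basic and [ʃ] is derived by palatalization before a front vowel (/g/ and /s/ become palato-alveolar [dʒ] and [ʃ] before a front vowel).
The underlying form of 'wing' is therefore /vɔs/.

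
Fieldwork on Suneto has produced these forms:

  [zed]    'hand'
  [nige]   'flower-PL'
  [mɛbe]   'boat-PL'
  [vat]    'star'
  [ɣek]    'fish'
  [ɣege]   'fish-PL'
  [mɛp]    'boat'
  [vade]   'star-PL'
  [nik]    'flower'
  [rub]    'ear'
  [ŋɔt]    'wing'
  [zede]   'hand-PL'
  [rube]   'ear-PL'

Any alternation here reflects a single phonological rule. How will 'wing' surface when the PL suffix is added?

The stem for 'star' ends in [t] in [vat] but [d] in [vade].
Compare 'hand', with invariant [d] in [zed] and [zede]: an analysis with underlying /d/ and a rule producing [t] in isolation would wrongly predict alternation here too.
So /t/ is underlying, and a rule of intervocalic voicing — voiceless stops become voiced between vowels — gives [d].
From [ŋɔt] the stem 'wing' is /ŋɔt/; between vowels this yields [ŋɔde].

[ŋɔde]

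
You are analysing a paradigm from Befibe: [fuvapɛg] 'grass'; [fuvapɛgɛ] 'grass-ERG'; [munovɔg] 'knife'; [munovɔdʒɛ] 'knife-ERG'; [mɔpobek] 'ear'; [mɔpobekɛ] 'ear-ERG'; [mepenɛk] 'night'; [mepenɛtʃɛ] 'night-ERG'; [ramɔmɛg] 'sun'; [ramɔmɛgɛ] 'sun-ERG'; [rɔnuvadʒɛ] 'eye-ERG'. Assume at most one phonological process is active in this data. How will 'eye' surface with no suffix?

'knife' shows [g] ~ [dʒ] at the end of the stem ([munovɔg] vs [munovɔdʒɛ]).
The stem 'grass' ([fuvapɛg], [fuvapɛgɛ]) shows [g] unchanged in both environments, so [g] cannot be basic with [dʒ] derived before the ERG suffix.
The underlying segment must be /dʒ/; palato-alveolar /tʃ/ and /dʒ/ become [k] and [g] when no front vowel follows, yielding [g] there.
From [rɔnuvadʒɛ] the stem 'eye' is /rɔnuvadʒ/; when no front vowel follows this yields [rɔnuvag].

[rɔnuvag]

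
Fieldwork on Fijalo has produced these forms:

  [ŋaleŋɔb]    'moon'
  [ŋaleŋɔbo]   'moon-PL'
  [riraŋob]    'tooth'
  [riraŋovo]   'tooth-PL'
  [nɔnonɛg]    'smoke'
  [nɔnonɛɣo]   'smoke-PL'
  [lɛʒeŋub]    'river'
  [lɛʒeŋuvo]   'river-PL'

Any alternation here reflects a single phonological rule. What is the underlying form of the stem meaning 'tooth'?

/riraŋov/

In [riraŋob] and [riraŋovo] the final segment of 'tooth' alternates: [b] ~ [v].
But 'moon' keeps [b] in both environments ([ŋaleŋɔb], [ŋaleŋɔbo]), so there is no rule changing /b/ to [v] before the PL suffix.
The underlying segment must be /v/; voiced fricatives become stops word-finally, yielding [b] there.
The underlying form of 'tooth' is therefore /riraŋov/.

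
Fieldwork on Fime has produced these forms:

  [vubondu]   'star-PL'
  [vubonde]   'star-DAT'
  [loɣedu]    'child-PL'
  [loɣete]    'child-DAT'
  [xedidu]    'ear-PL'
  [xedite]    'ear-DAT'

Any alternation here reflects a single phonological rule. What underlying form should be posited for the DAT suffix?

/-te/

The DAT suffix surfaces as [-de] and [-te], depending on the final segment of the stem.
The PL suffix, which begins with [d], is invariant after every stem; so [d] is not altered by any rule here.
So the underlying form is /-te/, and voiceless stops become voiced after a nasal.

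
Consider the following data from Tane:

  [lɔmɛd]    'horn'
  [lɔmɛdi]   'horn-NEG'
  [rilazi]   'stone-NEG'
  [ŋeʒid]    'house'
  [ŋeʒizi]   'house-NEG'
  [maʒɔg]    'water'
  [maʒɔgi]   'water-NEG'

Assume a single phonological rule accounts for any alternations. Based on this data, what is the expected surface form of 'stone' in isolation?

[rilad]

'house' shows [d] ~ [z] at the end of the stem ([ŋeʒid] vs [ŋeʒizi]).
Compare 'horn', with invariant [d] in [lɔmɛd] and [lɔmɛdi]: an analysis with underlying /d/ and a rule producing [z] before the NEG suffix would wrongly predict alternation here too.
Therefore /z/ is basic and [d] is derived by word-final hardening (voiced fricatives become stops word-finally).
The one attested form of 'stone', [rilazi], shows underlying /rilaz/. Applying the same rule word-finally gives [rilad].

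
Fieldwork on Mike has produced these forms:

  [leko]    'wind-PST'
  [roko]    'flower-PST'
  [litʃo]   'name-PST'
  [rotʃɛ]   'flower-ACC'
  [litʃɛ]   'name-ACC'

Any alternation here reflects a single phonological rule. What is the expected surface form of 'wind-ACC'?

In [roko] and [rotʃɛ] the final segment of 'flower' alternates: [k] ~ [tʃ].
The stem 'name' ([litʃo], [litʃɛ]) shows [tʃ] unchanged in both environments, so [tʃ] cannot be basic with [k] derived before the PST suffix.
So /k/ is underlying, and a rule of palatalization before a front vowel — /k/ becomes palato-alveolar [tʃ] before a front vowel — gives [tʃ].
The one attested form of 'wind', [leko], shows underlying /lek/. Applying the same rule before a front vowel gives [letʃɛ].

[letʃɛ]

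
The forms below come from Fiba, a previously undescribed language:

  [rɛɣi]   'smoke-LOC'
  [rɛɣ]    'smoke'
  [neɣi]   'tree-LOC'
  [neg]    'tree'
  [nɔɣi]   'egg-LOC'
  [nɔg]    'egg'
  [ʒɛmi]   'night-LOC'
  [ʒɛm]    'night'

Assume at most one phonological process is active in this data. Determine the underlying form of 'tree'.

'tree' shows [ɣ] ~ [g] at the end of the stem ([neɣi] vs [neg]).
If /ɣ/ were underlying and a rule turned it into [g] in isolation, 'smoke' would also alternate; but it has [ɣ] in both [rɛɣi] and [rɛɣ].
So /g/ is underlying, and a rule of intervocalic spirantization — voiced stops become fricatives between vowels — gives [ɣ].

/neg/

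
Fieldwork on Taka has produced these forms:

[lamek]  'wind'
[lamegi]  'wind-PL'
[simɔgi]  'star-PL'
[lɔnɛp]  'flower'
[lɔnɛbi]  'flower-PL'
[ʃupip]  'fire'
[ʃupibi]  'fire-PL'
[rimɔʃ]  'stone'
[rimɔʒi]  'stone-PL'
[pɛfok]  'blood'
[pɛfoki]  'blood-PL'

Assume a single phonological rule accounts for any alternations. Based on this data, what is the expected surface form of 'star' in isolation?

[simɔk]

The stem for 'wind' ends in [k] in [lamek] but [g] in [lamegi].
If /k/ were underlying and a rule turned it into [g] before the PL suffix, 'blood' would also alternate; but it has [k] in both [pɛfok] and [pɛfoki].
The underlying segment must be /g/; voiced obstruents become voiceless word-finally, yielding [k] there.
The one attested form of 'star', [simɔgi], shows underlying /simɔg/. Applying the same rule word-finally gives [simɔk].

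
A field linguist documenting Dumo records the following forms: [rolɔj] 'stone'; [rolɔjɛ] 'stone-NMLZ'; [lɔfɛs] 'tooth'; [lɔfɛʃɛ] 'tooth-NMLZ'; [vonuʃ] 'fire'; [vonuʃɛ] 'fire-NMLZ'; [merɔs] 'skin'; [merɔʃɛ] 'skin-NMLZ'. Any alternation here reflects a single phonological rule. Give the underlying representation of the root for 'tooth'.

The stem for 'tooth' ends in [s] in [lɔfɛs] but [ʃ] in [lɔfɛʃɛ].
If /ʃ/ were underlying and a rule turned it into [s] in isolation, 'fire' would also alternate; but it has [ʃ] in both [vonuʃ] and [vonuʃɛ].
So /s/ is underlying, and a rule of palatalization before a front vowel — /s/ becomes palato-alveolar [ʃ] before a front vowel — gives [ʃ].
Hence 'tooth' is /lɔfɛs/ underlyingly.

/lɔfɛs/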